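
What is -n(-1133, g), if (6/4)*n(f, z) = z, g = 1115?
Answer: -2230/3 ≈ -743.33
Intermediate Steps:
n(f, z) = 2*z/3
-n(-1133, g) = -2*1115/3 = -1*2230/3 = -2230/3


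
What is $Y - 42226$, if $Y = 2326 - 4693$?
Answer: $-44593$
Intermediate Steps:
$Y = -2367$ ($Y = 2326 - 4693 = -2367$)
$Y - 42226 = -2367 - 42226 = -44593$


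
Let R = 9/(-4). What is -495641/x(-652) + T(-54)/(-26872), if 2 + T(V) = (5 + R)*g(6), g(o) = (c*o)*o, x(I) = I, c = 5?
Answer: 3329635879/4380136 ≈ 760.17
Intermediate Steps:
R = -9/4 (R = 9*(-¼) = -9/4 ≈ -2.2500)
g(o) = 5*o² (g(o) = (5*o)*o = 5*o²)
T(V) = 493 (T(V) = -2 + (5 - 9/4)*(5*6²) = -2 + 11*(5*36)/4 = -2 + (11/4)*180 = -2 + 495 = 493)
-495641/x(-652) + T(-54)/(-26872) = -495641/(-652) + 493/(-26872) = -495641*(-1/652) + 493*(-1/26872) = 495641/652 - 493/26872 = 3329635879/4380136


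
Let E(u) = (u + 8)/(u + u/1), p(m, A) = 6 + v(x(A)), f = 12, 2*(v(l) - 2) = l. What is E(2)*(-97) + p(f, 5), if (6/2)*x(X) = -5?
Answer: -706/3 ≈ -235.33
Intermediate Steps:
x(X) = -5/3 (x(X) = (⅓)*(-5) = -5/3)
v(l) = 2 + l/2
p(m, A) = 43/6 (p(m, A) = 6 + (2 + (½)*(-5/3)) = 6 + (2 - ⅚) = 6 + 7/6 = 43/6)
E(u) = (8 + u)/(2*u) (E(u) = (8 + u)/(u + u*1) = (8 + u)/(u + u) = (8 + u)/((2*u)) = (8 + u)*(1/(2*u)) = (8 + u)/(2*u))
E(2)*(-97) + p(f, 5) = ((½)*(8 + 2)/2)*(-97) + 43/6 = ((½)*(½)*10)*(-97) + 43/6 = (5/2)*(-97) + 43/6 = -485/2 + 43/6 = -706/3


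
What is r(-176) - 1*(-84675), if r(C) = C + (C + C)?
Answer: 84147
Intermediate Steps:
r(C) = 3*C (r(C) = C + 2*C = 3*C)
r(-176) - 1*(-84675) = 3*(-176) - 1*(-84675) = -528 + 84675 = 84147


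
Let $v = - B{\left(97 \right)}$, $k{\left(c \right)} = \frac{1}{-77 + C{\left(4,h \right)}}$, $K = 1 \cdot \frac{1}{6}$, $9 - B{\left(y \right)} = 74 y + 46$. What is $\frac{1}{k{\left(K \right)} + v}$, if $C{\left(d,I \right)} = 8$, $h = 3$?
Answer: $\frac{69}{497834} \approx 0.0001386$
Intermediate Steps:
$B{\left(y \right)} = -37 - 74 y$ ($B{\left(y \right)} = 9 - \left(74 y + 46\right) = 9 - \left(46 + 74 y\right) = -37 - 74 y$)
$K = \frac{1}{6}$ ($K = 1 \cdot \frac{1}{6} = \frac{1}{6} \approx 0.16667$)
$k{\left(c \right)} = - \frac{1}{69}$ ($k{\left(c \right)} = \frac{1}{-77 + 8} = \frac{1}{-69} = - \frac{1}{69}$)
$v = 7215$ ($v = - (-37 - 7178) = \left(-1\right) \left(-7215\right) = 7215$)
$\frac{1}{k{\left(K \right)} + v} = \frac{1}{- \frac{1}{69} + 7215} = \frac{1}{\frac{497834}{69}} = \frac{69}{497834}$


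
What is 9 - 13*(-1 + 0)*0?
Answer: 9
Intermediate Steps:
9 - 13*(-1 + 0)*0 = 9 - (-13)*0 = 9 - 13*0 = 9 + 0 = 9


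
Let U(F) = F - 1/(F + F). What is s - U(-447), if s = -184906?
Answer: -164906347/894 ≈ -1.8446e+5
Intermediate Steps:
U(F) = F - 1/(2*F)
s - U(-447) = -184906 - (-447 - 1/2/(-447)) = -184906 - (-447 - 1/2*(-1/447)) = -184906 - (-447 + 1/894) = -184906 - 1*(-399617/894) = -184906 + 399617/894 = -164906347/894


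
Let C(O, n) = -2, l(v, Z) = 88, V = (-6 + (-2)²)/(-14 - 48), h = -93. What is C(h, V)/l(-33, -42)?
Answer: -1/44 ≈ -0.022727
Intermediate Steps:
V = 1/31 (V = (-6 + 4)/(-62) = -2*(-1/62) = 1/31 ≈ 0.032258)
C(h, V)/l(-33, -42) = -2/88 = -2*1/88 = -1/44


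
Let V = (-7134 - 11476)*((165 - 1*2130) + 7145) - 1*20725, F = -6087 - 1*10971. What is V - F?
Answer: -96403467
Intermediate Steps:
F = -17058 (F = -6087 - 10971 = -17058)
V = -96420525 (V = -18610*((165 - 2130) + 7145) - 20725 = -18610*(-1965 + 7145) - 20725 = -18610*5180 - 20725 = -96399800 - 20725 = -96420525)
V - F = -96420525 - 1*(-17058) = -96420525 + 17058 = -96403467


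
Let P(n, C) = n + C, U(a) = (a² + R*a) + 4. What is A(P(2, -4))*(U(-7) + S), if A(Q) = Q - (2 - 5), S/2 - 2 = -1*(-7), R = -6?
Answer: 113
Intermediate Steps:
U(a) = 4 + a² - 6*a (U(a) = (a² - 6*a) + 4 = 4 + a² - 6*a)
S = 18 (S = 4 + 2*(-1*(-7)) = 4 + 2*7 = 4 + 14 = 18)
P(n, C) = C + n
A(Q) = 3 + Q (A(Q) = Q - 1*(-3) = Q + 3 = 3 + Q)
A(P(2, -4))*(U(-7) + S) = (3 + (-4 + 2))*((4 + (-7)² - 6*(-7)) + 18) = (3 - 2)*((4 + 49 + 42) + 18) = 1*(95 + 18) = 1*113 = 113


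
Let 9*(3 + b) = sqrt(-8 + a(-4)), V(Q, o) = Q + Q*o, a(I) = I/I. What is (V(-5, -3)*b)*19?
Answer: -570 + 190*I*sqrt(7)/9 ≈ -570.0 + 55.855*I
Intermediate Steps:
a(I) = 1
b = -3 + I*sqrt(7)/9 (b = -3 + sqrt(-8 + 1)/9 = -3 + sqrt(-7)/9 = -3 + (I*sqrt(7))/9 = -3 + I*sqrt(7)/9 ≈ -3.0 + 0.29397*I)
(V(-5, -3)*b)*19 = ((-5*(1 - 3))*(-3 + I*sqrt(7)/9))*19 = ((-5*(-2))*(-3 + I*sqrt(7)/9))*19 = (10*(-3 + I*sqrt(7)/9))*19 = (-30 + 10*I*sqrt(7)/9)*19 = -570 + 190*I*sqrt(7)/9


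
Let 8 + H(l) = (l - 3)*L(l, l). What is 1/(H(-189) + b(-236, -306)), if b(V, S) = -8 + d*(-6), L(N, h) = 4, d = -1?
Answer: -1/778 ≈ -0.0012853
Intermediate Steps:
b(V, S) = -2 (b(V, S) = -8 - 1*(-6) = -8 + 6 = -2)
H(l) = -20 + 4*l (H(l) = -8 + (l - 3)*4 = -8 + (-3 + l)*4 = -8 + (-12 + 4*l) = -20 + 4*l)
1/(H(-189) + b(-236, -306)) = 1/((-20 + 4*(-189)) - 2) = 1/((-20 - 756) - 2) = 1/(-776 - 2) = 1/(-778) = -1/778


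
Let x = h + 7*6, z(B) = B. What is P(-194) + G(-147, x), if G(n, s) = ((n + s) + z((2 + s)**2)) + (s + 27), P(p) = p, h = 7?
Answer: 2385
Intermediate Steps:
x = 49 (x = 7 + 7*6 = 7 + 42 = 49)
G(n, s) = 27 + n + (2 + s)**2 + 2*s (G(n, s) = ((n + s) + (2 + s)**2) + (s + 27) = (n + s + (2 + s)**2) + (27 + s) = 27 + n + (2 + s)**2 + 2*s)
P(-194) + G(-147, x) = -194 + (31 - 147 + 49**2 + 6*49) = -194 + (31 - 147 + 2401 + 294) = -194 + 2579 = 2385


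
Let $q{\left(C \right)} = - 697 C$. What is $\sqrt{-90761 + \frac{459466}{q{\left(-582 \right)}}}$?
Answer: $\frac{i \sqrt{3733751298212778}}{202827} \approx 301.26 i$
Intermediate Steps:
$\sqrt{-90761 + \frac{459466}{q{\left(-582 \right)}}} = \sqrt{-90761 + \frac{459466}{\left(-697\right) \left(-582\right)}} = \sqrt{-90761 + \frac{459466}{405654}} = \sqrt{-90761 + 459466 \cdot \frac{1}{405654}} = \sqrt{-90761 + \frac{229733}{202827}} = \sqrt{- \frac{18408551614}{202827}} = \frac{i \sqrt{3733751298212778}}{202827}$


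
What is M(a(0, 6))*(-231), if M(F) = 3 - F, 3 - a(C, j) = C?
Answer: 0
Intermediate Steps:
a(C, j) = 3 - C
M(a(0, 6))*(-231) = (3 - (3 - 1*0))*(-231) = (3 - (3 + 0))*(-231) = (3 - 1*3)*(-231) = (3 - 3)*(-231) = 0*(-231) = 0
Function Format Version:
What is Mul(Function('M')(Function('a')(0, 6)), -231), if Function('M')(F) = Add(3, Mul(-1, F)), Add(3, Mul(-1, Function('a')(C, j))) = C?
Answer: 0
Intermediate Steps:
Function('a')(C, j) = Add(3, Mul(-1, C))
Mul(Function('M')(Function('a')(0, 6)), -231) = Mul(Add(3, Mul(-1, Add(3, Mul(-1, 0)))), -231) = Mul(Add(3, Mul(-1, Add(3, 0))), -231) = Mul(Add(3, Mul(-1, 3)), -231) = Mul(Add(3, -3), -231) = Mul(0, -231) = 0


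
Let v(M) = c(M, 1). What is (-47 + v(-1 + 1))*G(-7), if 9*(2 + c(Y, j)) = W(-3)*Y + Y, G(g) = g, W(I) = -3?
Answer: 343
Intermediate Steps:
c(Y, j) = -2 - 2*Y/9 (c(Y, j) = -2 + (-3*Y + Y)/9 = -2 + (-2*Y)/9 = -2 - 2*Y/9)
v(M) = -2 - 2*M/9
(-47 + v(-1 + 1))*G(-7) = (-47 + (-2 - 2*(-1 + 1)/9))*(-7) = (-47 + (-2 - 2/9*0))*(-7) = (-47 + (-2 + 0))*(-7) = (-47 - 2)*(-7) = -49*(-7) = 343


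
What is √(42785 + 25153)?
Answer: 13*√402 ≈ 260.65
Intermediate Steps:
√(42785 + 25153) = √67938 = 13*√402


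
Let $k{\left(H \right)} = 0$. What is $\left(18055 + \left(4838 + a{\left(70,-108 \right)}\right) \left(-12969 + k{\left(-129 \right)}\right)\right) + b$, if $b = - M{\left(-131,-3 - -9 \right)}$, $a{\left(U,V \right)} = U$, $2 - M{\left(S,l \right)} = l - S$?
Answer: $-63633662$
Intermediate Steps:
$M{\left(S,l \right)} = 2 + S - l$ ($M{\left(S,l \right)} = 2 - \left(l - S\right) = 2 + \left(S - l\right) = 2 + S - l$)
$b = 135$ ($b = - (2 - 131 - \left(-3 - -9\right)) = - (2 - 131 - \left(-3 + 9\right)) = - (2 - 131 - 6) = \left(-1\right) \left(-135\right) = 135$)
$\left(18055 + \left(4838 + a{\left(70,-108 \right)}\right) \left(-12969 + k{\left(-129 \right)}\right)\right) + b = \left(18055 + \left(4838 + 70\right) \left(-12969 + 0\right)\right) + 135 = \left(18055 + 4908 \left(-12969\right)\right) + 135 = \left(18055 - 63651852\right) + 135 = -63633797 + 135 = -63633662$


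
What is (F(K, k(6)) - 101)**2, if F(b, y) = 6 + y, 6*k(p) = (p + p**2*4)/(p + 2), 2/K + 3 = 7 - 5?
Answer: 540225/64 ≈ 8441.0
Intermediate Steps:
K = -2 (K = 2/(-3 + (7 - 5)) = 2/(-3 + 2) = 2/(-1) = 2*(-1) = -2)
k(p) = (p + 4*p**2)/(6*(2 + p)) (k(p) = ((p + p**2*4)/(p + 2))/6 = ((p + 4*p**2)/(2 + p))/6 = (p + 4*p**2)/(6*(2 + p)))
(F(K, k(6)) - 101)**2 = ((6 + (1/6)*6*(1 + 4*6)/(2 + 6)) - 101)**2 = ((6 + (1/6)*6*(1 + 24)/8) - 101)**2 = ((6 + (1/6)*6*(1/8)*25) - 101)**2 = ((6 + 25/8) - 101)**2 = (73/8 - 101)**2 = (-735/8)**2 = 540225/64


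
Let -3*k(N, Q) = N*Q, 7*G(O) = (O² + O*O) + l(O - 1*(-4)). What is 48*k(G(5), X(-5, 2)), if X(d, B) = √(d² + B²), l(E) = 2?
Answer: -832*√29/7 ≈ -640.07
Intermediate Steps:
G(O) = 2/7 + 2*O²/7 (G(O) = ((O² + O*O) + 2)/7 = ((O² + O²) + 2)/7 = (2*O² + 2)/7 = (2 + 2*O²)/7 = 2/7 + 2*O²/7)
X(d, B) = √(B² + d²)
k(N, Q) = -N*Q/3
48*k(G(5), X(-5, 2)) = 48*(-(2/7 + (2/7)*5²)*√(2² + (-5)²)/3) = 48*(-(2/7 + (2/7)*25)*√(4 + 25)/3) = 48*(-(2/7 + 50/7)*√29/3) = 48*(-⅓*52/7*√29) = 48*(-52*√29/21) = -832*√29/7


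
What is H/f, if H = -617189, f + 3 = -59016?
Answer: 617189/59019 ≈ 10.457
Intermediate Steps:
f = -59019 (f = -3 - 59016 = -59019)
H/f = -617189/(-59019) = -617189*(-1/59019) = 617189/59019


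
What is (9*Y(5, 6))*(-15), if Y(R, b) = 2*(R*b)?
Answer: -8100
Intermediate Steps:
Y(R, b) = 2*R*b
(9*Y(5, 6))*(-15) = (9*(2*5*6))*(-15) = (9*60)*(-15) = 540*(-15) = -8100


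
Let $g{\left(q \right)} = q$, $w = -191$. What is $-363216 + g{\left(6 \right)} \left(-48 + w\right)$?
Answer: $-364650$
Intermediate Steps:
$-363216 + g{\left(6 \right)} \left(-48 + w\right) = -363216 + 6 \left(-48 - 191\right) = -363216 + 6 \left(-239\right) = -363216 - 1434 = -364650$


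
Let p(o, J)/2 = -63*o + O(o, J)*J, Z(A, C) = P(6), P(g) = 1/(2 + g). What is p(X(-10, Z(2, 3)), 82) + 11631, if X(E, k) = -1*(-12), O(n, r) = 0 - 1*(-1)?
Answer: 10283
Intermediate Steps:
O(n, r) = 1 (O(n, r) = 0 + 1 = 1)
Z(A, C) = ⅛ (Z(A, C) = 1/(2 + 6) = 1/8 = ⅛)
X(E, k) = 12
p(o, J) = -126*o + 2*J (p(o, J) = 2*(-63*o + 1*J) = 2*(-63*o + J) = 2*(J - 63*o) = -126*o + 2*J)
p(X(-10, Z(2, 3)), 82) + 11631 = (-126*12 + 2*82) + 11631 = (-1512 + 164) + 11631 = -1348 + 11631 = 10283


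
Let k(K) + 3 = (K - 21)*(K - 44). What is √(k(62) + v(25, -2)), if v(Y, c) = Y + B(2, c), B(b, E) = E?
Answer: √758 ≈ 27.532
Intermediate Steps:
k(K) = -3 + (-44 + K)*(-21 + K) (k(K) = -3 + (K - 21)*(K - 44) = -3 + (-21 + K)*(-44 + K) = -3 + (-44 + K)*(-21 + K))
v(Y, c) = Y + c
√(k(62) + v(25, -2)) = √((921 + 62² - 65*62) + (25 - 2)) = √((921 + 3844 - 4030) + 23) = √(735 + 23) = √758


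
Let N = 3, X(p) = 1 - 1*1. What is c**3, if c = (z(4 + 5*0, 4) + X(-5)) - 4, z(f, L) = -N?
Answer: -343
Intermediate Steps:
X(p) = 0 (X(p) = 1 - 1 = 0)
z(f, L) = -3 (z(f, L) = -1*3 = -3)
c = -7 (c = (-3 + 0) - 4 = -3 - 4 = -7)
c**3 = (-7)**3 = -343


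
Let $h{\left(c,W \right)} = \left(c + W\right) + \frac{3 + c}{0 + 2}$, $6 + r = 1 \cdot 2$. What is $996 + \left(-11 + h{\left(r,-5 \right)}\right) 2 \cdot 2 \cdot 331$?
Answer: $-26146$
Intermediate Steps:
$r = -4$ ($r = -6 + 1 \cdot 2 = -6 + 2 = -4$)
$h{\left(c,W \right)} = \frac{3}{2} + W + \frac{3 c}{2}$ ($h{\left(c,W \right)} = \left(W + c\right) + \frac{3 + c}{2} = \left(W + c\right) + \left(3 + c\right) \frac{1}{2} = \left(W + c\right) + \left(\frac{3}{2} + \frac{c}{2}\right) = \frac{3}{2} + W + \frac{3 c}{2}$)
$996 + \left(-11 + h{\left(r,-5 \right)}\right) 2 \cdot 2 \cdot 331 = 996 + \left(-11 + \left(\frac{3}{2} - 5 + \frac{3}{2} \left(-4\right)\right)\right) 2 \cdot 2 \cdot 331 = 996 + \left(-11 - \frac{19}{2}\right) 4 \cdot 331 = 996 + \left(- \frac{41}{2}\right) 4 \cdot 331 = 996 - 27142 = -26146$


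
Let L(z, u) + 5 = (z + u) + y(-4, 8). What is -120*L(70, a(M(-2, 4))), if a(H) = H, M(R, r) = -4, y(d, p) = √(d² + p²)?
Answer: -7320 - 480*√5 ≈ -8393.3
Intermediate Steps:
L(z, u) = -5 + u + z + 4*√5 (L(z, u) = -5 + ((z + u) + √((-4)² + 8²)) = -5 + ((u + z) + √(16 + 64)) = -5 + ((u + z) + √80) = -5 + ((u + z) + 4*√5) = -5 + (u + z + 4*√5) = -5 + u + z + 4*√5)
-120*L(70, a(M(-2, 4))) = -120*(-5 - 4 + 70 + 4*√5) = -120*(61 + 4*√5) = -7320 - 480*√5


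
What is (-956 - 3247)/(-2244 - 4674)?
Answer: 1401/2306 ≈ 0.60755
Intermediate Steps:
(-956 - 3247)/(-2244 - 4674) = -4203/(-6918) = -4203*(-1/6918) = 1401/2306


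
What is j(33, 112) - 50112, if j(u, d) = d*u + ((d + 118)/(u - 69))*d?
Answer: -424184/9 ≈ -47132.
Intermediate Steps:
j(u, d) = d*u + d*(118 + d)/(-69 + u) (j(u, d) = d*u + ((118 + d)/(-69 + u))*d = d*u + d*(118 + d)/(-69 + u))
j(33, 112) - 50112 = 112*(118 + 112 + 33**2 - 69*33)/(-69 + 33) - 50112 = 112*(118 + 112 + 1089 - 2277)/(-36) - 50112 = 112*(-1/36)*(-958) - 50112 = 26824/9 - 50112 = -424184/9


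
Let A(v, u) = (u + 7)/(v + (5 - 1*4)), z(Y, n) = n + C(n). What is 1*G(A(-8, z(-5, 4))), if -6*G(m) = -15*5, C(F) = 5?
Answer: 25/2 ≈ 12.500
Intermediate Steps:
z(Y, n) = 5 + n (z(Y, n) = n + 5 = 5 + n)
A(v, u) = (7 + u)/(1 + v) (A(v, u) = (7 + u)/(v + (5 - 4)) = (7 + u)/(v + 1) = (7 + u)/(1 + v))
G(m) = 25/2 (G(m) = -(-5)*5/2 = -1/6*(-75) = 25/2)
1*G(A(-8, z(-5, 4))) = 1*(25/2) = 25/2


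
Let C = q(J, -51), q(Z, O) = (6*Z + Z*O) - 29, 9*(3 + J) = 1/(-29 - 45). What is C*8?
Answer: 31396/37 ≈ 848.54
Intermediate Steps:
J = -1999/666 (J = -3 + 1/(9*(-29 - 45)) = -3 + (1/9)/(-74) = -3 + (1/9)*(-1/74) = -3 - 1/666 = -1999/666 ≈ -3.0015)
q(Z, O) = -29 + 6*Z + O*Z (q(Z, O) = (6*Z + O*Z) - 29 = -29 + 6*Z + O*Z)
C = 7849/74 (C = -29 + 6*(-1999/666) - 51*(-1999/666) = -29 - 1999/111 + 33983/222 = 7849/74 ≈ 106.07)
C*8 = (7849/74)*8 = 31396/37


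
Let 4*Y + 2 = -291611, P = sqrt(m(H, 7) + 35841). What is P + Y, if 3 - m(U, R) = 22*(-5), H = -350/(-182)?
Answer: -291613/4 + sqrt(35954) ≈ -72714.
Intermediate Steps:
H = 25/13 (H = -350*(-1/182) = 25/13 ≈ 1.9231)
m(U, R) = 113 (m(U, R) = 3 - 22*(-5) = 3 - 1*(-110) = 3 + 110 = 113)
P = sqrt(35954) (P = sqrt(113 + 35841) = sqrt(35954) ≈ 189.62)
Y = -291613/4 (Y = -1/2 + (1/4)*(-291611) = -1/2 - 291611/4 = -291613/4 ≈ -72903.)
P + Y = sqrt(35954) - 291613/4 = -291613/4 + sqrt(35954)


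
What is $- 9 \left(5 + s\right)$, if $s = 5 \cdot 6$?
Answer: $-315$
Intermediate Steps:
$s = 30$
$- 9 \left(5 + s\right) = - 9 \left(5 + 30\right) = \left(-9\right) 35 = -315$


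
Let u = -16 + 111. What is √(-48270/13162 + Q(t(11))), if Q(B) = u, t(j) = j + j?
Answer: 2*√988893965/6581 ≈ 9.5568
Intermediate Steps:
t(j) = 2*j
u = 95
Q(B) = 95
√(-48270/13162 + Q(t(11))) = √(-48270/13162 + 95) = √(-48270*1/13162 + 95) = √(-24135/6581 + 95) = √(601060/6581) = 2*√988893965/6581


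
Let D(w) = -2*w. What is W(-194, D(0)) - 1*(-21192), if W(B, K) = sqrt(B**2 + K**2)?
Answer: 21386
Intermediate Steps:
W(-194, D(0)) - 1*(-21192) = sqrt((-194)**2 + (-2*0)**2) - 1*(-21192) = sqrt(37636 + 0**2) + 21192 = sqrt(37636 + 0) + 21192 = sqrt(37636) + 21192 = 194 + 21192 = 21386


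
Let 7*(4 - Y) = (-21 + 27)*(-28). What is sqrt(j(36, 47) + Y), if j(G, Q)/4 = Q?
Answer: 6*sqrt(6) ≈ 14.697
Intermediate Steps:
j(G, Q) = 4*Q
Y = 28 (Y = 4 - (-21 + 27)*(-28)/7 = 4 - 6*(-28)/7 = 4 - 1/7*(-168) = 4 + 24 = 28)
sqrt(j(36, 47) + Y) = sqrt(4*47 + 28) = sqrt(188 + 28) = sqrt(216) = 6*sqrt(6)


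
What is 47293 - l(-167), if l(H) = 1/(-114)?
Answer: 5391403/114 ≈ 47293.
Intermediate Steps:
l(H) = -1/114
47293 - l(-167) = 47293 - 1*(-1/114) = 47293 + 1/114 = 5391403/114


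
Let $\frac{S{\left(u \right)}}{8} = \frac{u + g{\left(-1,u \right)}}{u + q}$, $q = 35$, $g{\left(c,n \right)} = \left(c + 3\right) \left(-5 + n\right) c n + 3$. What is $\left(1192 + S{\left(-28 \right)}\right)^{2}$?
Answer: $\frac{44089600}{49} \approx 8.9979 \cdot 10^{5}$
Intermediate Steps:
$g{\left(c,n \right)} = 3 + c n \left(-5 + n\right) \left(3 + c\right)$ ($g{\left(c,n \right)} = \left(3 + c\right) \left(-5 + n\right) c n + 3 = \left(-5 + n\right) \left(3 + c\right) c n + 3 = c \left(-5 + n\right) \left(3 + c\right) n + 3 = c n \left(-5 + n\right) \left(3 + c\right) + 3 = 3 + c n \left(-5 + n\right) \left(3 + c\right)$)
$S{\left(u \right)} = \frac{8 \left(3 - 2 u^{2} + 11 u\right)}{35 + u}$ ($S{\left(u \right)} = 8 \frac{u + \left(3 + \left(-1\right)^{2} u^{2} - - 15 u - 5 u \left(-1\right)^{2} + 3 \left(-1\right) u^{2}\right)}{u + 35} = 8 \frac{u + \left(3 + 1 u^{2} + 15 u - 5 u 1 - 3 u^{2}\right)}{35 + u} = 8 \frac{u + \left(3 + u^{2} + 15 u - 5 u - 3 u^{2}\right)}{35 + u} = 8 \frac{u + \left(3 - 2 u^{2} + 10 u\right)}{35 + u} = 8 \frac{3 - 2 u^{2} + 11 u}{35 + u} = \frac{8 \left(3 - 2 u^{2} + 11 u\right)}{35 + u}$)
$\left(1192 + S{\left(-28 \right)}\right)^{2} = \left(1192 + \frac{8 \left(3 - 2 \left(-28\right)^{2} + 11 \left(-28\right)\right)}{35 - 28}\right)^{2} = \left(1192 + \frac{8 \left(3 - 1568 - 308\right)}{7}\right)^{2} = \left(1192 + 8 \cdot \frac{1}{7} \left(3 - 1568 - 308\right)\right)^{2} = \left(1192 + 8 \cdot \frac{1}{7} \left(-1873\right)\right)^{2} = \left(1192 - \frac{14984}{7}\right)^{2} = \left(- \frac{6640}{7}\right)^{2} = \frac{44089600}{49}$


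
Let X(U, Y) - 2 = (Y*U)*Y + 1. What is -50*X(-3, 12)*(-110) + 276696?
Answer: -2082804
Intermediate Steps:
X(U, Y) = 3 + U*Y**2 (X(U, Y) = 2 + ((Y*U)*Y + 1) = 2 + ((U*Y)*Y + 1) = 2 + (U*Y**2 + 1) = 2 + (1 + U*Y**2) = 3 + U*Y**2)
-50*X(-3, 12)*(-110) + 276696 = -50*(3 - 3*12**2)*(-110) + 276696 = -50*(3 - 3*144)*(-110) + 276696 = -50*(3 - 432)*(-110) + 276696 = -50*(-429)*(-110) + 276696 = 21450*(-110) + 276696 = -2359500 + 276696 = -2082804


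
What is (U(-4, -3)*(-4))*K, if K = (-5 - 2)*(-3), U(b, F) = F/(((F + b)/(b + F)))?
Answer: 252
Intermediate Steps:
U(b, F) = F (U(b, F) = F/(((F + b)/(F + b))) = F/1 = F*1 = F)
K = 21 (K = -7*(-3) = 21)
(U(-4, -3)*(-4))*K = -3*(-4)*21 = 12*21 = 252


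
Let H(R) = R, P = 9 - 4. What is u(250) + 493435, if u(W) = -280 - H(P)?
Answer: 493150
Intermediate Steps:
P = 5
u(W) = -285 (u(W) = -280 - 1*5 = -280 - 5 = -285)
u(250) + 493435 = -285 + 493435 = 493150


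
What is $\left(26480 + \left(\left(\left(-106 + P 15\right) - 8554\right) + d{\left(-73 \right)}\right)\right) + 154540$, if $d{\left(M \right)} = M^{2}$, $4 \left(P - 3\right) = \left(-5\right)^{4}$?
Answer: $\frac{720311}{4} \approx 1.8008 \cdot 10^{5}$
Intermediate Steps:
$P = \frac{637}{4}$ ($P = 3 + \frac{\left(-5\right)^{4}}{4} = 3 + \frac{1}{4} \cdot 625 = 3 + \frac{625}{4} = \frac{637}{4} \approx 159.25$)
$\left(26480 + \left(\left(\left(-106 + P 15\right) - 8554\right) + d{\left(-73 \right)}\right)\right) + 154540 = \left(26480 + \left(\left(\left(-106 + \frac{637}{4} \cdot 15\right) - 8554\right) + \left(-73\right)^{2}\right)\right) + 154540 = \left(26480 + \left(\left(\left(-106 + \frac{9555}{4}\right) + \left(-45505 + 36951\right)\right) + 5329\right)\right) + 154540 = \left(26480 + \left(\left(\frac{9131}{4} - 8554\right) + 5329\right)\right) + 154540 = \left(26480 + \left(- \frac{25085}{4} + 5329\right)\right) + 154540 = \left(26480 - \frac{3769}{4}\right) + 154540 = \frac{102151}{4} + 154540 = \frac{720311}{4}$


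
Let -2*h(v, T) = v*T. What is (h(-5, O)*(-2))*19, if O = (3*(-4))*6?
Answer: 6840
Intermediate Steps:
O = -72 (O = -12*6 = -72)
h(v, T) = -T*v/2 (h(v, T) = -v*T/2 = -T*v/2)
(h(-5, O)*(-2))*19 = (-1/2*(-72)*(-5)*(-2))*19 = -180*(-2)*19 = 360*19 = 6840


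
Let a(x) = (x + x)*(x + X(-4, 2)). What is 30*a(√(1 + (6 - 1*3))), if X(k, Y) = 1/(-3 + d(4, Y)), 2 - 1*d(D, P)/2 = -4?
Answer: 760/3 ≈ 253.33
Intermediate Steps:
d(D, P) = 12 (d(D, P) = 4 - 2*(-4) = 4 + 8 = 12)
X(k, Y) = ⅑ (X(k, Y) = 1/(-3 + 12) = 1/9 = ⅑)
a(x) = 2*x*(⅑ + x) (a(x) = (x + x)*(x + ⅑) = (2*x)*(⅑ + x) = 2*x*(⅑ + x))
30*a(√(1 + (6 - 1*3))) = 30*(2*√(1 + (6 - 1*3))*(1 + 9*√(1 + (6 - 1*3)))/9) = 30*(2*√(1 + (6 - 3))*(1 + 9*√(1 + (6 - 3)))/9) = 30*(2*√(1 + 3)*(1 + 9*√(1 + 3))/9) = 30*(2*√4*(1 + 9*√4)/9) = 30*((2/9)*2*(1 + 9*2)) = 30*((2/9)*2*(1 + 18)) = 30*((2/9)*2*19) = 30*(76/9) = 760/3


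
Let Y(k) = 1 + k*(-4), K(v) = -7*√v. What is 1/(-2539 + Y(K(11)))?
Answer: -1269/3216410 - 7*√11/1608205 ≈ -0.00040898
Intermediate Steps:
Y(k) = 1 - 4*k
1/(-2539 + Y(K(11))) = 1/(-2539 + (1 - (-28)*√11)) = 1/(-2539 + (1 + 28*√11)) = 1/(-2538 + 28*√11)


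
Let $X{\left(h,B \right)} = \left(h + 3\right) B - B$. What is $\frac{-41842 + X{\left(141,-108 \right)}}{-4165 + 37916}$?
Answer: $- \frac{57286}{33751} \approx -1.6973$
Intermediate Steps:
$X{\left(h,B \right)} = - B + B \left(3 + h\right)$ ($X{\left(h,B \right)} = \left(3 + h\right) B - B = B \left(3 + h\right) - B = - B + B \left(3 + h\right)$)
$\frac{-41842 + X{\left(141,-108 \right)}}{-4165 + 37916} = \frac{-41842 - 108 \left(2 + 141\right)}{-4165 + 37916} = \frac{-41842 - 15444}{33751} = \left(-41842 - 15444\right) \frac{1}{33751} = \left(-57286\right) \frac{1}{33751} = - \frac{57286}{33751}$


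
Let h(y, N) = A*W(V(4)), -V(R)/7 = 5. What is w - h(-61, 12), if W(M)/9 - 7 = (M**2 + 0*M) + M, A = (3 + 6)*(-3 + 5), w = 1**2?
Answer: -193913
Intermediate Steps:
w = 1
A = 18 (A = 9*2 = 18)
V(R) = -35 (V(R) = -7*5 = -35)
W(M) = 63 + 9*M + 9*M**2 (W(M) = 63 + 9*((M**2 + 0*M) + M) = 63 + 9*((M**2 + 0) + M) = 63 + 9*(M**2 + M) = 63 + 9*(M + M**2) = 63 + (9*M + 9*M**2) = 63 + 9*M + 9*M**2)
h(y, N) = 193914 (h(y, N) = 18*(63 + 9*(-35) + 9*(-35)**2) = 18*(63 - 315 + 9*1225) = 18*(63 - 315 + 11025) = 18*10773 = 193914)
w - h(-61, 12) = 1 - 1*193914 = 1 - 193914 = -193913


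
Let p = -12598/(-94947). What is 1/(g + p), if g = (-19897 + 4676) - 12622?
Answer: -94947/2643596723 ≈ -3.5916e-5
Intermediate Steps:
p = 12598/94947 (p = -12598*(-1/94947) = 12598/94947 ≈ 0.13268)
g = -27843 (g = -15221 - 12622 = -27843)
1/(g + p) = 1/(-27843 + 12598/94947) = 1/(-2643596723/94947) = -94947/2643596723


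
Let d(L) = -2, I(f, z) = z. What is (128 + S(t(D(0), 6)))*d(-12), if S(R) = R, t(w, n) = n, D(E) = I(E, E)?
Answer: -268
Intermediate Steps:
D(E) = E
(128 + S(t(D(0), 6)))*d(-12) = (128 + 6)*(-2) = 134*(-2) = -268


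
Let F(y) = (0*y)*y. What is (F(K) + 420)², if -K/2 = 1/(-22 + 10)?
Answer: 176400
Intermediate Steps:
K = ⅙ (K = -2/(-22 + 10) = -2/(-12) = -2*(-1/12) = ⅙ ≈ 0.16667)
F(y) = 0 (F(y) = 0*y = 0)
(F(K) + 420)² = (0 + 420)² = 420² = 176400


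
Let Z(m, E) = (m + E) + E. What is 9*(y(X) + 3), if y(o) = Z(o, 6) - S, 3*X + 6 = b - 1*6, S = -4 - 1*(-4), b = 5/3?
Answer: 104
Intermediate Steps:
b = 5/3 (b = 5*(⅓) = 5/3 ≈ 1.6667)
Z(m, E) = m + 2*E (Z(m, E) = (E + m) + E = m + 2*E)
S = 0 (S = -4 + 4 = 0)
X = -31/9 (X = -2 + (5/3 - 1*6)/3 = -2 + (5/3 - 6)/3 = -2 + (⅓)*(-13/3) = -2 - 13/9 = -31/9 ≈ -3.4444)
y(o) = 12 + o (y(o) = (o + 2*6) - 1*0 = (o + 12) + 0 = (12 + o) + 0 = 12 + o)
9*(y(X) + 3) = 9*((12 - 31/9) + 3) = 9*(77/9 + 3) = 9*(104/9) = 104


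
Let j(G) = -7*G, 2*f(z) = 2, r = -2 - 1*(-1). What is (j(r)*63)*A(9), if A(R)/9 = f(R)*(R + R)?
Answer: 71442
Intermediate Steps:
r = -1 (r = -2 + 1 = -1)
f(z) = 1 (f(z) = (1/2)*2 = 1)
A(R) = 18*R (A(R) = 9*(1*(R + R)) = 9*(1*(2*R)) = 9*(2*R) = 18*R)
(j(r)*63)*A(9) = (-7*(-1)*63)*(18*9) = (7*63)*162 = 441*162 = 71442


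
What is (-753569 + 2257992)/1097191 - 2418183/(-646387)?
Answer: 3625648093654/709209998917 ≈ 5.1122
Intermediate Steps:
(-753569 + 2257992)/1097191 - 2418183/(-646387) = 1504423*(1/1097191) - 2418183*(-1/646387) = 1504423/1097191 + 2418183/646387 = 3625648093654/709209998917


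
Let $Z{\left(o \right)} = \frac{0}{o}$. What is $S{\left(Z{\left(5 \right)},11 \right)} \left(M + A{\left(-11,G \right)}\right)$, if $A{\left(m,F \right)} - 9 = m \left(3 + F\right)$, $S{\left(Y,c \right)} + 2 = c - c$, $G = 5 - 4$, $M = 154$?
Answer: $-238$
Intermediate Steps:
$Z{\left(o \right)} = 0$
$G = 1$
$S{\left(Y,c \right)} = -2$ ($S{\left(Y,c \right)} = -2 + \left(c - c\right) = -2 + 0 = -2$)
$A{\left(m,F \right)} = 9 + m \left(3 + F\right)$
$S{\left(Z{\left(5 \right)},11 \right)} \left(M + A{\left(-11,G \right)}\right) = - 2 \left(154 + \left(9 + 3 \left(-11\right) + 1 \left(-11\right)\right)\right) = - 2 \left(154 - 35\right) = \left(-2\right) 119 = -238$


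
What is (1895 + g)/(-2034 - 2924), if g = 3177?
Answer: -2536/2479 ≈ -1.0230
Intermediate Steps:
(1895 + g)/(-2034 - 2924) = (1895 + 3177)/(-2034 - 2924) = 5072/(-4958) = 5072*(-1/4958) = -2536/2479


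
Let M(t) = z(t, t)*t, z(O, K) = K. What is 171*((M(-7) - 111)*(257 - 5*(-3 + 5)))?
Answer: -2618694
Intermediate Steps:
M(t) = t² (M(t) = t*t = t²)
171*((M(-7) - 111)*(257 - 5*(-3 + 5))) = 171*(((-7)² - 111)*(257 - 5*(-3 + 5))) = 171*((49 - 111)*(257 - 5*2)) = 171*(-62*(257 - 10)) = 171*(-62*247) = 171*(-15314) = -2618694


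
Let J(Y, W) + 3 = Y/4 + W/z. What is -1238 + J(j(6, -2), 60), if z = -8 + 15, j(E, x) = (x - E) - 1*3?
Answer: -34585/28 ≈ -1235.2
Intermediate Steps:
j(E, x) = -3 + x - E (j(E, x) = (x - E) - 3 = -3 + x - E)
z = 7
J(Y, W) = -3 + Y/4 + W/7 (J(Y, W) = -3 + (Y/4 + W/7) = -3 + Y/4 + W/7)
-1238 + J(j(6, -2), 60) = -1238 + (-3 + (-3 - 2 - 1*6)/4 + (⅐)*60) = -1238 + (-3 + (-3 - 2 - 6)/4 + 60/7) = -1238 + (-3 + (¼)*(-11) + 60/7) = -1238 + (-3 - 11/4 + 60/7) = -1238 + 79/28 = -34585/28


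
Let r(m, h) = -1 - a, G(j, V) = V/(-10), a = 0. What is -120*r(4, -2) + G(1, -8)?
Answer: 604/5 ≈ 120.80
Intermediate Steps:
G(j, V) = -V/10 (G(j, V) = V*(-⅒) = -V/10)
r(m, h) = -1 (r(m, h) = -1 - 1*0 = -1 + 0 = -1)
-120*r(4, -2) + G(1, -8) = -120*(-1) - ⅒*(-8) = 120 + ⅘ = 604/5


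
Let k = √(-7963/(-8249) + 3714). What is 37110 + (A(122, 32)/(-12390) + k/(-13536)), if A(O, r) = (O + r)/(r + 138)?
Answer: 5583199489/150450 - √252788534501/111658464 ≈ 37110.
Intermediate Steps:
A(O, r) = (O + r)/(138 + r)
k = √252788534501/8249 (k = √(-7963*(-1/8249) + 3714) = √(7963/8249 + 3714) = √(30644749/8249) = √252788534501/8249 ≈ 60.951)
37110 + (A(122, 32)/(-12390) + k/(-13536)) = 37110 + (((122 + 32)/(138 + 32))/(-12390) + (√252788534501/8249)/(-13536)) = 37110 + ((154/170)*(-1/12390) + (√252788534501/8249)*(-1/13536)) = 37110 + (((1/170)*154)*(-1/12390) - √252788534501/111658464) = 37110 + ((77/85)*(-1/12390) - √252788534501/111658464) = 37110 + (-11/150450 - √252788534501/111658464) = 5583199489/150450 - √252788534501/111658464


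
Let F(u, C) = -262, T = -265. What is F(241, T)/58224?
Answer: -131/29112 ≈ -0.0044999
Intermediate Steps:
F(241, T)/58224 = -262/58224 = -262*1/58224 = -131/29112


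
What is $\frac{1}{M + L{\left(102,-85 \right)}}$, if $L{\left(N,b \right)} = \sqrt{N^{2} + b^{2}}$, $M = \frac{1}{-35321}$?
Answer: $\frac{35321}{21993465139788} + \frac{21208741697 \sqrt{61}}{21993465139788} \approx 0.0075316$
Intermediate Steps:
$M = - \frac{1}{35321} \approx -2.8312 \cdot 10^{-5}$
$\frac{1}{M + L{\left(102,-85 \right)}} = \frac{1}{- \frac{1}{35321} + \sqrt{102^{2} + \left(-85\right)^{2}}} = \frac{1}{- \frac{1}{35321} + \sqrt{10404 + 7225}} = \frac{1}{- \frac{1}{35321} + \sqrt{17629}} = \frac{1}{- \frac{1}{35321} + 17 \sqrt{61}}$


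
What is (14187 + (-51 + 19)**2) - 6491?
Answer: 8720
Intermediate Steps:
(14187 + (-51 + 19)**2) - 6491 = (14187 + (-32)**2) - 6491 = (14187 + 1024) - 6491 = 15211 - 6491 = 8720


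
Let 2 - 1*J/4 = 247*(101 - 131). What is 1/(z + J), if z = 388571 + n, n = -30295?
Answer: 1/387924 ≈ 2.5778e-6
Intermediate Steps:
J = 29648 (J = 8 - 988*(101 - 131) = 8 - 988*(-30) = 8 - 4*(-7410) = 8 + 29640 = 29648)
z = 358276 (z = 388571 - 30295 = 358276)
1/(z + J) = 1/(358276 + 29648) = 1/387924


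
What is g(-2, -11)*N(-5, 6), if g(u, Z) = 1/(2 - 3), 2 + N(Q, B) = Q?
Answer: 7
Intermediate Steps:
N(Q, B) = -2 + Q
g(u, Z) = -1 (g(u, Z) = 1/(-1) = -1)
g(-2, -11)*N(-5, 6) = -(-2 - 5) = -1*(-7) = 7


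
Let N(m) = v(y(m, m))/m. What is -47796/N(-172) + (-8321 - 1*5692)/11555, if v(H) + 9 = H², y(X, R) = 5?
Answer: 5937025872/11555 ≈ 5.1381e+5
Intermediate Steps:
v(H) = -9 + H²
N(m) = 16/m (N(m) = (-9 + 5²)/m = (-9 + 25)/m = 16/m)
-47796/N(-172) + (-8321 - 1*5692)/11555 = -47796/(16/(-172)) + (-8321 - 1*5692)/11555 = -47796/(16*(-1/172)) + (-8321 - 5692)*(1/11555) = -47796/(-4/43) - 14013*1/11555 = -47796*(-43/4) - 14013/11555 = 513807 - 14013/11555 = 5937025872/11555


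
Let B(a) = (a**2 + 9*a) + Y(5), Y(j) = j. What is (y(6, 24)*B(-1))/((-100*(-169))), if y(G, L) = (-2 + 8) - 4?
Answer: -3/8450 ≈ -0.00035503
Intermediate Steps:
y(G, L) = 2 (y(G, L) = 6 - 4 = 2)
B(a) = 5 + a**2 + 9*a (B(a) = (a**2 + 9*a) + 5 = 5 + a**2 + 9*a)
(y(6, 24)*B(-1))/((-100*(-169))) = (2*(5 + (-1)**2 + 9*(-1)))/((-100*(-169))) = (2*(5 + 1 - 9))/16900 = (2*(-3))*(1/16900) = -6*1/16900 = -3/8450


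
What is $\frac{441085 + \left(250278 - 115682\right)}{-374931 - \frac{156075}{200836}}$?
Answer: $- \frac{115617469316}{75299798391} \approx -1.5354$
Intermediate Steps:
$\frac{441085 + \left(250278 - 115682\right)}{-374931 - \frac{156075}{200836}} = \frac{441085 + 134596}{-374931 - \frac{156075}{200836}} = \frac{575681}{-374931 - \frac{156075}{200836}} = \frac{575681}{- \frac{75299798391}{200836}} = 575681 \left(- \frac{200836}{75299798391}\right) = - \frac{115617469316}{75299798391}$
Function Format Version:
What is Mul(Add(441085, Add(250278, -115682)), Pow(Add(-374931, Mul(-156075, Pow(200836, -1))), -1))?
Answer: Rational(-115617469316, 75299798391) ≈ -1.5354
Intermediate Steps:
Mul(Add(441085, Add(250278, -115682)), Pow(Add(-374931, Mul(-156075, Pow(200836, -1))), -1)) = Mul(Add(441085, 134596), Pow(Add(-374931, Mul(-156075, Rational(1, 200836))), -1)) = Mul(575681, Pow(Add(-374931, Rational(-156075, 200836)), -1)) = Mul(575681, Pow(Rational(-75299798391, 200836), -1)) = Mul(575681, Rational(-200836, 75299798391)) = Rational(-115617469316, 75299798391)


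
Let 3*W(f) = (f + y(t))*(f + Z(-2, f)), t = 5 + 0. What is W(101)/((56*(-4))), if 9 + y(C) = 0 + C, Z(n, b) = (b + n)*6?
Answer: -67415/672 ≈ -100.32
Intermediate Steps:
t = 5
Z(n, b) = 6*b + 6*n
y(C) = -9 + C (y(C) = -9 + (0 + C) = -9 + C)
W(f) = (-12 + 7*f)*(-4 + f)/3 (W(f) = ((f + (-9 + 5))*(f + (6*f + 6*(-2))))/3 = ((f - 4)*(f + (6*f - 12)))/3 = ((-4 + f)*(f + (-12 + 6*f)))/3 = ((-4 + f)*(-12 + 7*f))/3 = ((-12 + 7*f)*(-4 + f))/3 = (-12 + 7*f)*(-4 + f)/3)
W(101)/((56*(-4))) = (16 - 40/3*101 + (7/3)*101**2)/((56*(-4))) = (16 - 4040/3 + (7/3)*10201)/(-224) = (16 - 4040/3 + 71407/3)*(-1/224) = (67415/3)*(-1/224) = -67415/672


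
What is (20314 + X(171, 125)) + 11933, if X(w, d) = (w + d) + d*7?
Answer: 33418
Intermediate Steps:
X(w, d) = w + 8*d (X(w, d) = (d + w) + 7*d = w + 8*d)
(20314 + X(171, 125)) + 11933 = (20314 + (171 + 8*125)) + 11933 = (20314 + (171 + 1000)) + 11933 = (20314 + 1171) + 11933 = 21485 + 11933 = 33418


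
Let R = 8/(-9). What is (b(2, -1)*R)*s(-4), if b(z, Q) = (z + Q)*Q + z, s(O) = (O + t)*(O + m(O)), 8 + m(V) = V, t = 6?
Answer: 256/9 ≈ 28.444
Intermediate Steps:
R = -8/9 (R = 8*(-1/9) = -8/9 ≈ -0.88889)
m(V) = -8 + V
s(O) = (-8 + 2*O)*(6 + O) (s(O) = (O + 6)*(O + (-8 + O)) = (6 + O)*(-8 + 2*O) = (-8 + 2*O)*(6 + O))
b(z, Q) = z + Q*(Q + z) (b(z, Q) = (Q + z)*Q + z = Q*(Q + z) + z = z + Q*(Q + z))
(b(2, -1)*R)*s(-4) = ((2 + (-1)**2 - 1*2)*(-8/9))*(-48 + 2*(-4)**2 + 4*(-4)) = ((2 + 1 - 2)*(-8/9))*(-48 + 2*16 - 16) = (1*(-8/9))*(-48 + 32 - 16) = -8/9*(-32) = 256/9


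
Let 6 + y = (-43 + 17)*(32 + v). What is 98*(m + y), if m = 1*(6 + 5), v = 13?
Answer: -114170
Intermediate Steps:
m = 11 (m = 1*11 = 11)
y = -1176 (y = -6 + (-43 + 17)*(32 + 13) = -6 - 26*45 = -6 - 1170 = -1176)
98*(m + y) = 98*(11 - 1176) = 98*(-1165) = -114170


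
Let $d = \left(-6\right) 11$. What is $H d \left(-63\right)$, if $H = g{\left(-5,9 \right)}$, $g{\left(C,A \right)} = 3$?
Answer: $12474$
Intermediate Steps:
$H = 3$
$d = -66$
$H d \left(-63\right) = 3 \left(-66\right) \left(-63\right) = \left(-198\right) \left(-63\right) = 12474$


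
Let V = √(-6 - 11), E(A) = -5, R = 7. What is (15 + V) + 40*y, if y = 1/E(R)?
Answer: 7 + I*√17 ≈ 7.0 + 4.1231*I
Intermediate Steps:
y = -⅕ (y = 1/(-5) = -⅕ ≈ -0.20000)
V = I*√17 (V = √(-17) = I*√17 ≈ 4.1231*I)
(15 + V) + 40*y = (15 + I*√17) + 40*(-⅕) = (15 + I*√17) - 8 = 7 + I*√17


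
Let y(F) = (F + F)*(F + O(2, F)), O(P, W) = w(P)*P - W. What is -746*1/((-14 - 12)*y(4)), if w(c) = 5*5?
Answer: 373/5200 ≈ 0.071731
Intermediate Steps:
w(c) = 25
O(P, W) = -W + 25*P (O(P, W) = 25*P - W = -W + 25*P)
y(F) = 100*F (y(F) = (F + F)*(F + (-F + 25*2)) = (2*F)*(F + (-F + 50)) = (2*F)*(F + (50 - F)) = (2*F)*50 = 100*F)
-746*1/((-14 - 12)*y(4)) = -746*1/(400*(-14 - 12)) = -746/((-26*400)) = -746/(-10400) = -746*(-1/10400) = 373/5200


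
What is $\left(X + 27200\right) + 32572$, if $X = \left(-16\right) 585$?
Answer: $50412$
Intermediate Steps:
$X = -9360$
$\left(X + 27200\right) + 32572 = \left(-9360 + 27200\right) + 32572 = 17840 + 32572 = 50412$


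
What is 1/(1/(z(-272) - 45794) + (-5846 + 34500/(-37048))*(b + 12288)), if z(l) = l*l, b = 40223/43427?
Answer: -2834651609515/203676823014910791624 ≈ -1.3917e-8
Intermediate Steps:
b = 40223/43427 (b = 40223*(1/43427) = 40223/43427 ≈ 0.92622)
z(l) = l²
1/(1/(z(-272) - 45794) + (-5846 + 34500/(-37048))*(b + 12288)) = 1/(1/((-272)² - 45794) + (-5846 + 34500/(-37048))*(40223/43427 + 12288)) = 1/(1/(73984 - 45794) + (-5846 + 34500*(-1/37048))*(533671199/43427)) = 1/(1/28190 + (-5846 - 8625/9262)*(533671199/43427)) = 1/(1/28190 - 54154277/9262*533671199/43427) = 1/(1/28190 - 28900577937568123/402220874) = 1/(-203676823014910791624/2834651609515) = -2834651609515/203676823014910791624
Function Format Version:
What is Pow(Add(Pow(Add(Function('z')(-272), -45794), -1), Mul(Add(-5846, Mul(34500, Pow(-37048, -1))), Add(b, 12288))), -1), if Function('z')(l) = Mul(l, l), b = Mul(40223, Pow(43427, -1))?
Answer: Rational(-2834651609515, 203676823014910791624) ≈ -1.3917e-8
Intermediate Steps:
b = Rational(40223, 43427) (b = Mul(40223, Rational(1, 43427)) = Rational(40223, 43427) ≈ 0.92622)
Function('z')(l) = Pow(l, 2)
Pow(Add(Pow(Add(Function('z')(-272), -45794), -1), Mul(Add(-5846, Mul(34500, Pow(-37048, -1))), Add(b, 12288))), -1) = Pow(Add(Pow(Add(Pow(-272, 2), -45794), -1), Mul(Add(-5846, Mul(34500, Pow(-37048, -1))), Add(Rational(40223, 43427), 12288))), -1) = Pow(Add(Pow(Add(73984, -45794), -1), Mul(Add(-5846, Mul(34500, Rational(-1, 37048))), Rational(533671199, 43427))), -1) = Pow(Add(Pow(28190, -1), Mul(Add(-5846, Rational(-8625, 9262)), Rational(533671199, 43427))), -1) = Pow(Add(Rational(1, 28190), Mul(Rational(-54154277, 9262), Rational(533671199, 43427))), -1) = Pow(Add(Rational(1, 28190), Rational(-28900577937568123, 402220874)), -1) = Pow(Rational(-203676823014910791624, 2834651609515), -1) = Rational(-2834651609515, 203676823014910791624)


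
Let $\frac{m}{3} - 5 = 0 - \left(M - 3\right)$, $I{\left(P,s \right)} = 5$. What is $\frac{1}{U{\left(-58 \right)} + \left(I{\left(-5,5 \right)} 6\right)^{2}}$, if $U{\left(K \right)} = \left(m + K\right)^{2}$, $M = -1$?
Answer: $\frac{1}{1861} \approx 0.00053735$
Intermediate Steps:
$m = 27$ ($m = 15 + 3 \left(0 - \left(-1 - 3\right)\right) = 15 + 3 \left(0 - -4\right) = 15 + 3 \left(0 + 4\right) = 15 + 3 \cdot 4 = 15 + 12 = 27$)
$U{\left(K \right)} = \left(27 + K\right)^{2}$
$\frac{1}{U{\left(-58 \right)} + \left(I{\left(-5,5 \right)} 6\right)^{2}} = \frac{1}{\left(27 - 58\right)^{2} + \left(5 \cdot 6\right)^{2}} = \frac{1}{\left(-31\right)^{2} + 30^{2}} = \frac{1}{961 + 900} = \frac{1}{1861}$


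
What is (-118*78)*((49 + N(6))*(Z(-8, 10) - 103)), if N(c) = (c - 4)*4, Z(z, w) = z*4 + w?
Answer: 65578500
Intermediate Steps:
Z(z, w) = w + 4*z (Z(z, w) = 4*z + w = w + 4*z)
N(c) = -16 + 4*c (N(c) = (-4 + c)*4 = -16 + 4*c)
(-118*78)*((49 + N(6))*(Z(-8, 10) - 103)) = (-118*78)*((49 + (-16 + 4*6))*((10 + 4*(-8)) - 103)) = -9204*(49 + (-16 + 24))*((10 - 32) - 103) = -9204*(49 + 8)*(-22 - 103) = -524628*(-125) = -9204*(-7125) = 65578500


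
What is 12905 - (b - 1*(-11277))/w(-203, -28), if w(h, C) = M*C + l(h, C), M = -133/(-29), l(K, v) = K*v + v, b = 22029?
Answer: 147693259/11450 ≈ 12899.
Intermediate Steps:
l(K, v) = v + K*v
M = 133/29 (M = -133*(-1/29) = 133/29 ≈ 4.5862)
w(h, C) = 133*C/29 + C*(1 + h)
12905 - (b - 1*(-11277))/w(-203, -28) = 12905 - (22029 - 1*(-11277))/((1/29)*(-28)*(162 + 29*(-203))) = 12905 - (22029 + 11277)/((1/29)*(-28)*(162 - 5887)) = 12905 - 33306/((1/29)*(-28)*(-5725)) = 12905 - 33306/160300/29 = 12905 - 33306*29/160300 = 12905 - 1*68991/11450 = 12905 - 68991/11450 = 147693259/11450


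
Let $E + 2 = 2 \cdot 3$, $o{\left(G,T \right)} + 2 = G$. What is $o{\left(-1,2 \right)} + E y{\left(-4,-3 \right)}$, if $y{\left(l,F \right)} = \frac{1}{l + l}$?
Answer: $- \frac{7}{2} \approx -3.5$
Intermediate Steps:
$o{\left(G,T \right)} = -2 + G$
$y{\left(l,F \right)} = \frac{1}{2 l}$
$E = 4$ ($E = -2 + 2 \cdot 3 = -2 + 6 = 4$)
$o{\left(-1,2 \right)} + E y{\left(-4,-3 \right)} = \left(-2 - 1\right) + 4 \frac{1}{2 \left(-4\right)} = -3 + 4 \cdot \frac{1}{2} \left(- \frac{1}{4}\right) = -3 + 4 \left(- \frac{1}{8}\right) = -3 - \frac{1}{2} = - \frac{7}{2}$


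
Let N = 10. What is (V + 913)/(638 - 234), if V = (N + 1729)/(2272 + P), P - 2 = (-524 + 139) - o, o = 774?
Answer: 509867/225230 ≈ 2.2638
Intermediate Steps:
P = -1157 (P = 2 + ((-524 + 139) - 1*774) = 2 + (-385 - 774) = 2 - 1159 = -1157)
V = 1739/1115 (V = (10 + 1729)/(2272 - 1157) = 1739/1115 ≈ 1.5596)
(V + 913)/(638 - 234) = (1739/1115 + 913)/(638 - 234) = (1019734/1115)/404 = (1019734/1115)*(1/404) = 509867/225230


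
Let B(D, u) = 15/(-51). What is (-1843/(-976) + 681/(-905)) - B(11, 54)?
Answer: 21471803/15015760 ≈ 1.4300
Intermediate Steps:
B(D, u) = -5/17 (B(D, u) = 15*(-1/51) = -5/17)
(-1843/(-976) + 681/(-905)) - B(11, 54) = (-1843/(-976) + 681/(-905)) - 1*(-5/17) = (-1843*(-1/976) + 681*(-1/905)) + 5/17 = (1843/976 - 681/905) + 5/17 = 1003259/883280 + 5/17 = 21471803/15015760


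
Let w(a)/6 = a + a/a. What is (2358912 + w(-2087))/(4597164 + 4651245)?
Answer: 782132/3082803 ≈ 0.25371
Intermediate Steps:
w(a) = 6 + 6*a (w(a) = 6*(a + a/a) = 6*(a + 1) = 6*(1 + a) = 6 + 6*a)
(2358912 + w(-2087))/(4597164 + 4651245) = (2358912 + (6 + 6*(-2087)))/(4597164 + 4651245) = (2358912 + (6 - 12522))/9248409 = (2358912 - 12516)*(1/9248409) = 2346396*(1/9248409) = 782132/3082803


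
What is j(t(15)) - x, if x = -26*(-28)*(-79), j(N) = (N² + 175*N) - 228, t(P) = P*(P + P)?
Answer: 338534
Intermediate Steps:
t(P) = 2*P² (t(P) = P*(2*P) = 2*P²)
j(N) = -228 + N² + 175*N
x = -57512 (x = 728*(-79) = -57512)
j(t(15)) - x = (-228 + (2*15²)² + 175*(2*15²)) - 1*(-57512) = (-228 + (2*225)² + 175*(2*225)) + 57512 = (-228 + 450² + 175*450) + 57512 = (-228 + 202500 + 78750) + 57512 = 281022 + 57512 = 338534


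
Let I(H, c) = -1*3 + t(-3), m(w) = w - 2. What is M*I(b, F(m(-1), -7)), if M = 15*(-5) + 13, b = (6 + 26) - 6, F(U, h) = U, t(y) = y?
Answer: 372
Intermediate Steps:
m(w) = -2 + w
b = 26 (b = 32 - 6 = 26)
I(H, c) = -6 (I(H, c) = -1*3 - 3 = -3 - 3 = -6)
M = -62 (M = -75 + 13 = -62)
M*I(b, F(m(-1), -7)) = -62*(-6) = 372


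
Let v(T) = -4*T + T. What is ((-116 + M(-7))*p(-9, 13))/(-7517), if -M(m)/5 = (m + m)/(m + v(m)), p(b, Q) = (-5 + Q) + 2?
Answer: 1110/7517 ≈ 0.14767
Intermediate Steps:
v(T) = -3*T
p(b, Q) = -3 + Q
M(m) = 5 (M(m) = -5*(m + m)/(m - 3*m) = -5*2*m/((-2*m)) = -5*2*m*(-1/(2*m)) = -5*(-1) = 5)
((-116 + M(-7))*p(-9, 13))/(-7517) = ((-116 + 5)*(-3 + 13))/(-7517) = -111*10*(-1/7517) = -1110*(-1/7517) = 1110/7517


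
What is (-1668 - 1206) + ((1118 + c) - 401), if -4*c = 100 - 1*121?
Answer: -8607/4 ≈ -2151.8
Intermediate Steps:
c = 21/4 (c = -(100 - 1*121)/4 = -(100 - 121)/4 = -¼*(-21) = 21/4 ≈ 5.2500)
(-1668 - 1206) + ((1118 + c) - 401) = (-1668 - 1206) + ((1118 + 21/4) - 401) = -2874 + (4493/4 - 401) = -2874 + 2889/4 = -8607/4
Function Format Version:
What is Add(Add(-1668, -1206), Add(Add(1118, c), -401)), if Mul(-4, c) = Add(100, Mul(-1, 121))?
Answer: Rational(-8607, 4) ≈ -2151.8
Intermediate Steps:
c = Rational(21, 4) (c = Mul(Rational(-1, 4), Add(100, Mul(-1, 121))) = Mul(Rational(-1, 4), Add(100, -121)) = Mul(Rational(-1, 4), -21) = Rational(21, 4) ≈ 5.2500)
Add(Add(-1668, -1206), Add(Add(1118, c), -401)) = Add(Add(-1668, -1206), Add(Add(1118, Rational(21, 4)), -401)) = Add(-2874, Add(Rational(4493, 4), -401)) = Add(-2874, Rational(2889, 4)) = Rational(-8607, 4)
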